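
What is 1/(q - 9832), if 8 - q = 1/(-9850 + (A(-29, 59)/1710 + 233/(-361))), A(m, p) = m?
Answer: -320048021/3144151725814 ≈ -0.00010179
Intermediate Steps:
q = 2560416658/320048021 (q = 8 - 1/(-9850 + (-29/1710 + 233/(-361))) = 8 - 1/(-9850 + (-29*1/1710 + 233*(-1/361))) = 8 - 1/(-9850 + (-29/1710 - 233/361)) = 8 - 1/(-9850 - 21521/32490) = 8 - 1/(-320048021/32490) = 8 - 1*(-32490/320048021) = 8 + 32490/320048021 = 2560416658/320048021 ≈ 8.0001)
1/(q - 9832) = 1/(2560416658/320048021 - 9832) = 1/(-3144151725814/320048021) = -320048021/3144151725814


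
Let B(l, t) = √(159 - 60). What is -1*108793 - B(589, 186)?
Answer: -108793 - 3*√11 ≈ -1.0880e+5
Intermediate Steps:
B(l, t) = 3*√11 (B(l, t) = √99 = 3*√11)
-1*108793 - B(589, 186) = -1*108793 - 3*√11 = -108793 - 3*√11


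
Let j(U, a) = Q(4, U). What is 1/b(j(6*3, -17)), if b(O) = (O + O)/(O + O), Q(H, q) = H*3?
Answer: 1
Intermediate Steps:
Q(H, q) = 3*H
j(U, a) = 12 (j(U, a) = 3*4 = 12)
b(O) = 1 (b(O) = (2*O)/((2*O)) = (2*O)*(1/(2*O)) = 1)
1/b(j(6*3, -17)) = 1/1 = 1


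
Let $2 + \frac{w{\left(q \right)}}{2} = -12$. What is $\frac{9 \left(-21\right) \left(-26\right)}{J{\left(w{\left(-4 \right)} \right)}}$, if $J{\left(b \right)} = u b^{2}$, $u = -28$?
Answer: $- \frac{351}{1568} \approx -0.22385$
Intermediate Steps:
$w{\left(q \right)} = -28$ ($w{\left(q \right)} = -4 + 2 \left(-12\right) = -4 - 24 = -28$)
$J{\left(b \right)} = - 28 b^{2}$
$\frac{9 \left(-21\right) \left(-26\right)}{J{\left(w{\left(-4 \right)} \right)}} = \frac{9 \left(-21\right) \left(-26\right)}{\left(-28\right) \left(-28\right)^{2}} = \frac{\left(-189\right) \left(-26\right)}{\left(-28\right) 784} = \frac{4914}{-21952} = 4914 \left(- \frac{1}{21952}\right) = - \frac{351}{1568}$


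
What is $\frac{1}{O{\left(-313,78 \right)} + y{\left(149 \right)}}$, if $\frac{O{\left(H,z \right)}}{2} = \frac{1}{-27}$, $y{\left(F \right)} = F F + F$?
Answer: $\frac{27}{603448} \approx 4.4743 \cdot 10^{-5}$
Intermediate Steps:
$y{\left(F \right)} = F + F^{2}$ ($y{\left(F \right)} = F^{2} + F = F + F^{2}$)
$O{\left(H,z \right)} = - \frac{2}{27}$ ($O{\left(H,z \right)} = \frac{2}{-27} = 2 \left(- \frac{1}{27}\right) = - \frac{2}{27}$)
$\frac{1}{O{\left(-313,78 \right)} + y{\left(149 \right)}} = \frac{1}{- \frac{2}{27} + 149 \left(1 + 149\right)} = \frac{1}{- \frac{2}{27} + 149 \cdot 150} = \frac{1}{- \frac{2}{27} + 22350} = \frac{1}{\frac{603448}{27}} = \frac{27}{603448}$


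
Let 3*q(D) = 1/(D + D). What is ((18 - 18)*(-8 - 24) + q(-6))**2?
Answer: 1/1296 ≈ 0.00077160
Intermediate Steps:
q(D) = 1/(6*D) (q(D) = 1/(3*(D + D)) = 1/(3*((2*D))) = (1/(2*D))/3 = 1/(6*D))
((18 - 18)*(-8 - 24) + q(-6))**2 = ((18 - 18)*(-8 - 24) + (1/6)/(-6))**2 = (0*(-32) + (1/6)*(-1/6))**2 = (0 - 1/36)**2 = (-1/36)**2 = 1/1296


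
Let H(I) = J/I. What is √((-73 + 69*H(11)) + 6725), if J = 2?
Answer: √806410/11 ≈ 81.637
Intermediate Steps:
H(I) = 2/I
√((-73 + 69*H(11)) + 6725) = √((-73 + 69*(2/11)) + 6725) = √((-73 + 138/11) + 6725) = √(-665/11 + 6725) = √(73310/11) = √806410/11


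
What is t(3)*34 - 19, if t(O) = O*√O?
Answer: -19 + 102*√3 ≈ 157.67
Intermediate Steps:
t(O) = O^(3/2)
t(3)*34 - 19 = 3^(3/2)*34 - 19 = (3*√3)*34 - 19 = 102*√3 - 19 = -19 + 102*√3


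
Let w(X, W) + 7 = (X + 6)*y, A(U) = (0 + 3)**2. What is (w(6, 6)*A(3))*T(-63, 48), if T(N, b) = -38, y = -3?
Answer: 14706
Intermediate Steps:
A(U) = 9 (A(U) = 3**2 = 9)
w(X, W) = -25 - 3*X (w(X, W) = -7 + (X + 6)*(-3) = -7 + (6 + X)*(-3) = -7 + (-18 - 3*X) = -25 - 3*X)
(w(6, 6)*A(3))*T(-63, 48) = ((-25 - 3*6)*9)*(-38) = ((-25 - 18)*9)*(-38) = -43*9*(-38) = -387*(-38) = 14706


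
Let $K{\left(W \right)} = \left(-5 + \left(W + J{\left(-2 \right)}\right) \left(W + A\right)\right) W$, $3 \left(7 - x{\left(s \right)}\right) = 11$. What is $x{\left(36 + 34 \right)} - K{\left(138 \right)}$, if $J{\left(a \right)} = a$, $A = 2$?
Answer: $- \frac{7880480}{3} \approx -2.6268 \cdot 10^{6}$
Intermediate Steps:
$x{\left(s \right)} = \frac{10}{3}$ ($x{\left(s \right)} = 7 - \frac{11}{3} = \frac{10}{3}$)
$K{\left(W \right)} = W \left(-5 + \left(-2 + W\right) \left(2 + W\right)\right)$ ($K{\left(W \right)} = \left(-5 + \left(W - 2\right) \left(W + 2\right)\right) W = \left(-5 + \left(-2 + W\right) \left(2 + W\right)\right) W = W \left(-5 + \left(-2 + W\right) \left(2 + W\right)\right)$)
$x{\left(36 + 34 \right)} - K{\left(138 \right)} = \frac{10}{3} - 138 \left(-9 + 138^{2}\right) = \frac{10}{3} - 138 \left(-9 + 19044\right) = \frac{10}{3} - 138 \cdot 19035 = \frac{10}{3} - 2626830 = - \frac{7880480}{3}$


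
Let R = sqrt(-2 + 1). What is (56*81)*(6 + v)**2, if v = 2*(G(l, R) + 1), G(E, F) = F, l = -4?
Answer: 272160 + 145152*I ≈ 2.7216e+5 + 1.4515e+5*I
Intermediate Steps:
R = I (R = sqrt(-1) = I ≈ 1.0*I)
v = 2 + 2*I (v = 2*(I + 1) = 2*(1 + I) = 2 + 2*I ≈ 2.0 + 2.0*I)
(56*81)*(6 + v)**2 = (56*81)*(6 + (2 + 2*I))**2 = 4536*(8 + 2*I)**2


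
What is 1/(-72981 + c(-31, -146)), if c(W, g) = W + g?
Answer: -1/73158 ≈ -1.3669e-5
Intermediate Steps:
1/(-72981 + c(-31, -146)) = 1/(-72981 + (-31 - 146)) = 1/(-72981 - 177) = 1/(-73158) = -1/73158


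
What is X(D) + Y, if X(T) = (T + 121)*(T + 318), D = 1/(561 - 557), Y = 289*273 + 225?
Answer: 1883357/16 ≈ 1.1771e+5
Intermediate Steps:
Y = 79122 (Y = 78897 + 225 = 79122)
D = ¼ (D = 1/4 = ¼ ≈ 0.25000)
X(T) = (121 + T)*(318 + T)
X(D) + Y = (38478 + (¼)² + 439*(¼)) + 79122 = (38478 + 1/16 + 439/4) + 79122 = 617405/16 + 79122 = 1883357/16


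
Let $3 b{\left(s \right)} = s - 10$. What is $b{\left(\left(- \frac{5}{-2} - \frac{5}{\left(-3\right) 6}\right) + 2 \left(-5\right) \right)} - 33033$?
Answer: $- \frac{892046}{27} \approx -33039.0$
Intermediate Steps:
$b{\left(s \right)} = - \frac{10}{3} + \frac{s}{3}$ ($b{\left(s \right)} = \frac{s - 10}{3} = \frac{-10 + s}{3} = - \frac{10}{3} + \frac{s}{3}$)
$b{\left(\left(- \frac{5}{-2} - \frac{5}{\left(-3\right) 6}\right) + 2 \left(-5\right) \right)} - 33033 = \left(- \frac{10}{3} + \frac{\left(- \frac{5}{-2} - \frac{5}{\left(-3\right) 6}\right) + 2 \left(-5\right)}{3}\right) - 33033 = \left(- \frac{10}{3} + \frac{\left(\left(-5\right) \left(- \frac{1}{2}\right) - \frac{5}{-18}\right) - 10}{3}\right) - 33033 = \left(- \frac{10}{3} + \frac{\left(\frac{5}{2} - - \frac{5}{18}\right) - 10}{3}\right) - 33033 = \left(- \frac{10}{3} + \frac{\left(\frac{5}{2} + \frac{5}{18}\right) - 10}{3}\right) - 33033 = \left(- \frac{10}{3} + \frac{\frac{25}{9} - 10}{3}\right) - 33033 = \left(- \frac{10}{3} + \frac{1}{3} \left(- \frac{65}{9}\right)\right) - 33033 = \left(- \frac{10}{3} - \frac{65}{27}\right) - 33033 = - \frac{155}{27} - 33033 = - \frac{892046}{27}$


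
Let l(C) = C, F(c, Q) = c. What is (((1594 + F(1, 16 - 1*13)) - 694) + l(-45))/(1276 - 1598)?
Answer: -428/161 ≈ -2.6584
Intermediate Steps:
(((1594 + F(1, 16 - 1*13)) - 694) + l(-45))/(1276 - 1598) = (((1594 + 1) - 694) - 45)/(1276 - 1598) = ((1595 - 694) - 45)/(-322) = (901 - 45)*(-1/322) = 856*(-1/322) = -428/161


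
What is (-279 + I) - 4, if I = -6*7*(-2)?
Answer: -199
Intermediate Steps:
I = 84 (I = -42*(-2) = 84)
(-279 + I) - 4 = (-279 + 84) - 4 = -195 - 4 = -199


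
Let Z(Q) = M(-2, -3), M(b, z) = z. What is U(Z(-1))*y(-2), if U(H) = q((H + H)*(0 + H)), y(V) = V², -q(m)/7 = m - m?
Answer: 0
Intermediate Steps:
q(m) = 0 (q(m) = -7*(m - m) = -7*0 = 0)
Z(Q) = -3
U(H) = 0
U(Z(-1))*y(-2) = 0*(-2)² = 0*4 = 0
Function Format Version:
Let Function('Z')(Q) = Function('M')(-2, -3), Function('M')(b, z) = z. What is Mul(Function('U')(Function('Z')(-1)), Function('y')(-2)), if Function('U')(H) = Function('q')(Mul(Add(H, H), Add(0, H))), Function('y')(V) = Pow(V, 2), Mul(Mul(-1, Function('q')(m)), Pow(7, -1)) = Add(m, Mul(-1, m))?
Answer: 0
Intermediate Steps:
Function('q')(m) = 0 (Function('q')(m) = Mul(-7, Add(m, Mul(-1, m))) = Mul(-7, 0) = 0)
Function('Z')(Q) = -3
Function('U')(H) = 0
Mul(Function('U')(Function('Z')(-1)), Function('y')(-2)) = Mul(0, Pow(-2, 2)) = Mul(0, 4) = 0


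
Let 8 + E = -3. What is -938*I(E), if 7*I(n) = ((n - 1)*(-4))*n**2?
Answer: -778272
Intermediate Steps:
E = -11 (E = -8 - 3 = -11)
I(n) = n**2*(4 - 4*n)/7 (I(n) = (((n - 1)*(-4))*n**2)/7 = (((-1 + n)*(-4))*n**2)/7 = ((4 - 4*n)*n**2)/7 = (n**2*(4 - 4*n))/7 = n**2*(4 - 4*n)/7)
-938*I(E) = -536*(-11)**2*(1 - 1*(-11)) = -536*121*(1 + 11) = -536*121*12 = -938*5808/7 = -778272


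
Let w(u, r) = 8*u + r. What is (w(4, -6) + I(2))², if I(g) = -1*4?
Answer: 484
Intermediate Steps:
w(u, r) = r + 8*u
I(g) = -4
(w(4, -6) + I(2))² = ((-6 + 8*4) - 4)² = ((-6 + 32) - 4)² = (26 - 4)² = 22² = 484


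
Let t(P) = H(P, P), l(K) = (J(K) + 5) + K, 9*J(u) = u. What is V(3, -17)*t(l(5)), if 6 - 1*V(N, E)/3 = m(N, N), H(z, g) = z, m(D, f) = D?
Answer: 95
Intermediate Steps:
J(u) = u/9
V(N, E) = 18 - 3*N
l(K) = 5 + 10*K/9 (l(K) = (K/9 + 5) + K = (5 + K/9) + K = 5 + 10*K/9)
t(P) = P
V(3, -17)*t(l(5)) = (18 - 3*3)*(5 + (10/9)*5) = (18 - 9)*(5 + 50/9) = 9*(95/9) = 95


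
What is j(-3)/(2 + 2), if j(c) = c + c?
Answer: -3/2 ≈ -1.5000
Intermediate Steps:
j(c) = 2*c
j(-3)/(2 + 2) = (2*(-3))/(2 + 2) = -6/4 = (1/4)*(-6) = -3/2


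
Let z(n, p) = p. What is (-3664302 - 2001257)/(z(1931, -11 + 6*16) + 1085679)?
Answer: -5665559/1085764 ≈ -5.2180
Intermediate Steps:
(-3664302 - 2001257)/(z(1931, -11 + 6*16) + 1085679) = (-3664302 - 2001257)/((-11 + 6*16) + 1085679) = -5665559/((-11 + 96) + 1085679) = -5665559/(85 + 1085679) = -5665559/1085764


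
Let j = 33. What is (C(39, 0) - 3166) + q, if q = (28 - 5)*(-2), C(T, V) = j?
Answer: -3179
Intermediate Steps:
C(T, V) = 33
q = -46 (q = 23*(-2) = -46)
(C(39, 0) - 3166) + q = (33 - 3166) - 46 = -3133 - 46 = -3179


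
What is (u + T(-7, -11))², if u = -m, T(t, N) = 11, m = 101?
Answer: 8100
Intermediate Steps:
u = -101 (u = -1*101 = -101)
(u + T(-7, -11))² = (-101 + 11)² = (-90)² = 8100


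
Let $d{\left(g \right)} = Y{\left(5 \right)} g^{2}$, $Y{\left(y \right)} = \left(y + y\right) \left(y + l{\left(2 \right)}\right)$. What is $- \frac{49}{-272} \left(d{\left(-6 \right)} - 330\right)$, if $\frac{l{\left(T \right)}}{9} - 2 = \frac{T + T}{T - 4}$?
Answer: $\frac{36015}{136} \approx 264.82$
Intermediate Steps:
$l{\left(T \right)} = 18 + \frac{18 T}{-4 + T}$ ($l{\left(T \right)} = 18 + 9 \frac{T + T}{T - 4} = 18 + 9 \frac{2 T}{-4 + T} = 18 + \frac{18 T}{-4 + T}$)
$Y{\left(y \right)} = 2 y^{2}$ ($Y{\left(y \right)} = \left(y + y\right) \left(y + \frac{36 \left(-2 + 2\right)}{-4 + 2}\right) = 2 y \left(y + 36 \frac{1}{-2} \cdot 0\right) = 2 y \left(y + 36 \left(- \frac{1}{2}\right) 0\right) = 2 y \left(y + 0\right) = 2 y y = 2 y^{2}$)
$d{\left(g \right)} = 50 g^{2}$ ($d{\left(g \right)} = 2 \cdot 5^{2} g^{2} = 2 \cdot 25 g^{2} = 50 g^{2}$)
$- \frac{49}{-272} \left(d{\left(-6 \right)} - 330\right) = - \frac{49}{-272} \left(50 \left(-6\right)^{2} - 330\right) = \left(-49\right) \left(- \frac{1}{272}\right) \left(50 \cdot 36 - 330\right) = \frac{49 \left(1800 - 330\right)}{272} = \frac{49}{272} \cdot 1470 = \frac{36015}{136}$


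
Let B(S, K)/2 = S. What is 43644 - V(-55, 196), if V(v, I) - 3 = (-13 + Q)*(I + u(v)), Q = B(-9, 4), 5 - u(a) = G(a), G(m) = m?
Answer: 51577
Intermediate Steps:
B(S, K) = 2*S
u(a) = 5 - a
Q = -18 (Q = 2*(-9) = -18)
V(v, I) = -152 - 31*I + 31*v (V(v, I) = 3 + (-13 - 18)*(I + (5 - v)) = 3 - 31*(5 + I - v) = 3 + (-155 - 31*I + 31*v) = -152 - 31*I + 31*v)
43644 - V(-55, 196) = 43644 - (-152 - 31*196 + 31*(-55)) = 43644 - (-152 - 6076 - 1705) = 43644 - 1*(-7933) = 43644 + 7933 = 51577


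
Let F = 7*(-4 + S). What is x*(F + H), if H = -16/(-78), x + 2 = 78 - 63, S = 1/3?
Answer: -331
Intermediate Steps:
S = ⅓ ≈ 0.33333
x = 13 (x = -2 + (78 - 63) = -2 + 15 = 13)
F = -77/3 (F = 7*(-4 + ⅓) = 7*(-11/3) = -77/3 ≈ -25.667)
H = 8/39 (H = -16*(-1/78) = 8/39 ≈ 0.20513)
x*(F + H) = 13*(-77/3 + 8/39) = 13*(-331/13) = -331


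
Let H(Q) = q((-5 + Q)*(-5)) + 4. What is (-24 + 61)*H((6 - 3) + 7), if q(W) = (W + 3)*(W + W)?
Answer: 40848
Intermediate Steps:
q(W) = 2*W*(3 + W) (q(W) = (3 + W)*(2*W) = 2*W*(3 + W))
H(Q) = 4 + 2*(25 - 5*Q)*(28 - 5*Q) (H(Q) = 2*((-5 + Q)*(-5))*(3 + (-5 + Q)*(-5)) + 4 = 2*(25 - 5*Q)*(3 + (25 - 5*Q)) + 4 = 2*(25 - 5*Q)*(28 - 5*Q) + 4 = 4 + 2*(25 - 5*Q)*(28 - 5*Q))
(-24 + 61)*H((6 - 3) + 7) = (-24 + 61)*(1404 - 530*((6 - 3) + 7) + 50*((6 - 3) + 7)²) = 37*(1404 - 530*(3 + 7) + 50*(3 + 7)²) = 37*(1404 - 530*10 + 50*10²) = 37*(1404 - 5300 + 50*100) = 37*(1404 - 5300 + 5000) = 37*1104 = 40848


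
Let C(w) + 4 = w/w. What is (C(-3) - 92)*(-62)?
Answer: 5890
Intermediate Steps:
C(w) = -3 (C(w) = -4 + w/w = -4 + 1 = -3)
(C(-3) - 92)*(-62) = (-3 - 92)*(-62) = -95*(-62) = 5890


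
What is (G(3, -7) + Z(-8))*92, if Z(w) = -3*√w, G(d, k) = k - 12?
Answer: -1748 - 552*I*√2 ≈ -1748.0 - 780.65*I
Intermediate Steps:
G(d, k) = -12 + k
(G(3, -7) + Z(-8))*92 = ((-12 - 7) - 6*I*√2)*92 = (-19 - 6*I*√2)*92 = -1748 - 552*I*√2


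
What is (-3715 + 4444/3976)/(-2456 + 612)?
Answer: 3691599/1832936 ≈ 2.0140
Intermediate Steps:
(-3715 + 4444/3976)/(-2456 + 612) = (-3715 + 4444*(1/3976))/(-1844) = (-3715 + 1111/994)*(-1/1844) = -3691599/994*(-1/1844) = 3691599/1832936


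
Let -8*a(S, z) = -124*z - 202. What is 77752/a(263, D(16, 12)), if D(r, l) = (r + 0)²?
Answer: 311008/15973 ≈ 19.471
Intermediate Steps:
D(r, l) = r²
a(S, z) = 101/4 + 31*z/2 (a(S, z) = -(-124*z - 202)/8 = -(-202 - 124*z)/8 = 101/4 + 31*z/2)
77752/a(263, D(16, 12)) = 77752/(101/4 + (31/2)*16²) = 77752/(101/4 + (31/2)*256) = 77752/(101/4 + 3968) = 77752/(15973/4) = 77752*(4/15973) = 311008/15973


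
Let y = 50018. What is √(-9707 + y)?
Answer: 3*√4479 ≈ 200.78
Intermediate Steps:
√(-9707 + y) = √(-9707 + 50018) = √40311 = 3*√4479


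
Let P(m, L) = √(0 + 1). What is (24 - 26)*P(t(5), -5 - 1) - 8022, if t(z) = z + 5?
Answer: -8024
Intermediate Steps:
t(z) = 5 + z
P(m, L) = 1 (P(m, L) = √1 = 1)
(24 - 26)*P(t(5), -5 - 1) - 8022 = (24 - 26)*1 - 8022 = -2*1 - 8022 = -2 - 8022 = -8024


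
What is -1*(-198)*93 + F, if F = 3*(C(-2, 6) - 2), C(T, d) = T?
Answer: 18402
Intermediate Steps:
F = -12 (F = 3*(-2 - 2) = 3*(-4) = -12)
-1*(-198)*93 + F = -1*(-198)*93 - 12 = 198*93 - 12 = 18414 - 12 = 18402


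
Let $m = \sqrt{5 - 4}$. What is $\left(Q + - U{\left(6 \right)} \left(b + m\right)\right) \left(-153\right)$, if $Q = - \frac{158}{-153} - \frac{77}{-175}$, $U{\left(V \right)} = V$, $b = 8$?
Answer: $\frac{200917}{25} \approx 8036.7$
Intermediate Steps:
$Q = \frac{5633}{3825}$ ($Q = \left(-158\right) \left(- \frac{1}{153}\right) - - \frac{11}{25} = \frac{158}{153} + \frac{11}{25} = \frac{5633}{3825} \approx 1.4727$)
$m = 1$ ($m = \sqrt{1} = 1$)
$\left(Q + - U{\left(6 \right)} \left(b + m\right)\right) \left(-153\right) = \left(\frac{5633}{3825} + \left(-1\right) 6 \left(8 + 1\right)\right) \left(-153\right) = \left(\frac{5633}{3825} - 54\right) \left(-153\right) = \left(- \frac{200917}{3825}\right) \left(-153\right) = \frac{200917}{25}$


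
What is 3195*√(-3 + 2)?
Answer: 3195*I ≈ 3195.0*I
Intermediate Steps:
3195*√(-3 + 2) = 3195*√(-1) = 3195*I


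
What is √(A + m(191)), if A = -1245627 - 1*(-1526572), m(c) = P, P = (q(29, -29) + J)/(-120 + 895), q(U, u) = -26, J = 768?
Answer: 7*√137749523/155 ≈ 530.04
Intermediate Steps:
P = 742/775 (P = (-26 + 768)/(-120 + 895) = 742/775 ≈ 0.95742)
m(c) = 742/775
A = 280945 (A = -1245627 + 1526572 = 280945)
√(A + m(191)) = √(280945 + 742/775) = √(217733117/775) = 7*√137749523/155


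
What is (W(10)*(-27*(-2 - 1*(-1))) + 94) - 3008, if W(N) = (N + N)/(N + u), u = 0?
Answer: -2860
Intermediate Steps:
W(N) = 2 (W(N) = (N + N)/(N + 0) = (2*N)/N = 2)
(W(10)*(-27*(-2 - 1*(-1))) + 94) - 3008 = (2*(-27*(-2 - 1*(-1))) + 94) - 3008 = (2*(-27*(-2 + 1)) + 94) - 3008 = (2*(-27*(-1)) + 94) - 3008 = (2*27 + 94) - 3008 = (54 + 94) - 3008 = 148 - 3008 = -2860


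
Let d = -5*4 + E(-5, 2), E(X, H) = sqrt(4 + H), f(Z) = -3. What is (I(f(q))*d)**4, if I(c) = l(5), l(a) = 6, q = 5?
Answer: 226069056 - 42094080*sqrt(6) ≈ 1.2296e+8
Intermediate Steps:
I(c) = 6
d = -20 + sqrt(6) (d = -5*4 + sqrt(4 + 2) = -20 + sqrt(6) ≈ -17.551)
(I(f(q))*d)**4 = (6*(-20 + sqrt(6)))**4 = (-120 + 6*sqrt(6))**4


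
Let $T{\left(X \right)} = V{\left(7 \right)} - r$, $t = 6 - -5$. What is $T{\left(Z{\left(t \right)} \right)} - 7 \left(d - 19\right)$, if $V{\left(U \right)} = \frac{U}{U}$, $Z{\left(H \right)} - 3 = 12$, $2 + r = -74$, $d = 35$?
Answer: $-35$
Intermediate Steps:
$t = 11$ ($t = 6 + 5 = 11$)
$r = -76$ ($r = -2 - 74 = -76$)
$Z{\left(H \right)} = 15$ ($Z{\left(H \right)} = 3 + 12 = 15$)
$V{\left(U \right)} = 1$
$T{\left(X \right)} = 77$ ($T{\left(X \right)} = 1 - -76 = 1 + 76 = 77$)
$T{\left(Z{\left(t \right)} \right)} - 7 \left(d - 19\right) = 77 - 7 \left(35 - 19\right) = 77 - 112 = -35$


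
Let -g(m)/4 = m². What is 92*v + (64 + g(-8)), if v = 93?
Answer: 8364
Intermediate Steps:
g(m) = -4*m²
92*v + (64 + g(-8)) = 92*93 + (64 - 4*(-8)²) = 8556 + (64 - 4*64) = 8556 + (64 - 256) = 8556 - 192 = 8364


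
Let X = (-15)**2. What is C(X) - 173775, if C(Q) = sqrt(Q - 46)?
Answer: -173775 + sqrt(179) ≈ -1.7376e+5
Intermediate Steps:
X = 225
C(Q) = sqrt(-46 + Q)
C(X) - 173775 = sqrt(-46 + 225) - 173775 = sqrt(179) - 173775 = -173775 + sqrt(179)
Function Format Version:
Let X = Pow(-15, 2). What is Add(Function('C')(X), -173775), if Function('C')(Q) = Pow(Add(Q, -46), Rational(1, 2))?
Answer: Add(-173775, Pow(179, Rational(1, 2))) ≈ -1.7376e+5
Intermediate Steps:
X = 225
Function('C')(Q) = Pow(Add(-46, Q), Rational(1, 2))
Add(Function('C')(X), -173775) = Add(Pow(Add(-46, 225), Rational(1, 2)), -173775) = Add(Pow(179, Rational(1, 2)), -173775) = Add(-173775, Pow(179, Rational(1, 2)))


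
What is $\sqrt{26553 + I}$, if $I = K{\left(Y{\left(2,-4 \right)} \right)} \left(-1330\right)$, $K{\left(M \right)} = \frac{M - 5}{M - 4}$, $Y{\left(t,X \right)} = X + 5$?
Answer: $\frac{\sqrt{223017}}{3} \approx 157.42$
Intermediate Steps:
$Y{\left(t,X \right)} = 5 + X$
$K{\left(M \right)} = \frac{-5 + M}{-4 + M}$
$I = - \frac{5320}{3}$ ($I = \frac{-5 + \left(5 - 4\right)}{-4 + \left(5 - 4\right)} \left(-1330\right) = \frac{-5 + 1}{-4 + 1} \left(-1330\right) = \frac{1}{-3} \left(-4\right) \left(-1330\right) = \left(- \frac{1}{3}\right) \left(-4\right) \left(-1330\right) = \frac{4}{3} \left(-1330\right) = - \frac{5320}{3} \approx -1773.3$)
$\sqrt{26553 + I} = \sqrt{26553 - \frac{5320}{3}} = \sqrt{\frac{74339}{3}} = \frac{\sqrt{223017}}{3}$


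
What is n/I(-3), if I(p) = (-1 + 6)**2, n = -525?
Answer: -21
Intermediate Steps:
I(p) = 25 (I(p) = 5**2 = 25)
n/I(-3) = -525/25 = -525*1/25 = -21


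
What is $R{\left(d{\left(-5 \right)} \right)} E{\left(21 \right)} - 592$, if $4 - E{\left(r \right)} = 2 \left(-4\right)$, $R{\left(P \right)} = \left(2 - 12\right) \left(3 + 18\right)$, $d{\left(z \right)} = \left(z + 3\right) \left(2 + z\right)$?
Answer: $-3112$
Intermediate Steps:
$d{\left(z \right)} = \left(2 + z\right) \left(3 + z\right)$ ($d{\left(z \right)} = \left(3 + z\right) \left(2 + z\right) = \left(2 + z\right) \left(3 + z\right)$)
$R{\left(P \right)} = -210$ ($R{\left(P \right)} = \left(-10\right) 21 = -210$)
$E{\left(r \right)} = 12$ ($E{\left(r \right)} = 4 - 2 \left(-4\right) = 4 - -8 = 4 + 8 = 12$)
$R{\left(d{\left(-5 \right)} \right)} E{\left(21 \right)} - 592 = \left(-210\right) 12 - 592 = -2520 - 592 = -3112$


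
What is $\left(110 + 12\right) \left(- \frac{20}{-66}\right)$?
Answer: $\frac{1220}{33} \approx 36.97$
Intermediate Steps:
$\left(110 + 12\right) \left(- \frac{20}{-66}\right) = 122 \left(\left(-20\right) \left(- \frac{1}{66}\right)\right) = 122 \cdot \frac{10}{33} = \frac{1220}{33}$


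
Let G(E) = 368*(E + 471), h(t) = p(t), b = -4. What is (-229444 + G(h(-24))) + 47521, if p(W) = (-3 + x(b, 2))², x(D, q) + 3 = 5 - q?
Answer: -5283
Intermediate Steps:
x(D, q) = 2 - q (x(D, q) = -3 + (5 - q) = 2 - q)
p(W) = 9 (p(W) = (-3 + (2 - 1*2))² = (-3 + (2 - 2))² = (-3 + 0)² = (-3)² = 9)
h(t) = 9
G(E) = 173328 + 368*E (G(E) = 368*(471 + E) = 173328 + 368*E)
(-229444 + G(h(-24))) + 47521 = (-229444 + (173328 + 368*9)) + 47521 = (-229444 + (173328 + 3312)) + 47521 = (-229444 + 176640) + 47521 = -52804 + 47521 = -5283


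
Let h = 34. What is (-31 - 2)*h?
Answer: -1122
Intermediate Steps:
(-31 - 2)*h = (-31 - 2)*34 = -33*34 = -1122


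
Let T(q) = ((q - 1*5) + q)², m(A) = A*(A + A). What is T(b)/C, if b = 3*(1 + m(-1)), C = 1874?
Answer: 169/1874 ≈ 0.090181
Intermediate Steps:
m(A) = 2*A² (m(A) = A*(2*A) = 2*A²)
b = 9 (b = 3*(1 + 2*(-1)²) = 3*(1 + 2*1) = 3*(1 + 2) = 3*3 = 9)
T(q) = (-5 + 2*q)² (T(q) = ((q - 5) + q)² = ((-5 + q) + q)² = (-5 + 2*q)²)
T(b)/C = (-5 + 2*9)²/1874 = (-5 + 18)²*(1/1874) = 13²*(1/1874) = 169*(1/1874) = 169/1874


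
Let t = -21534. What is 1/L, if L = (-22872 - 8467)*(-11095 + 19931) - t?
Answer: -1/276889870 ≈ -3.6115e-9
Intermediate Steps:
L = -276889870 (L = (-22872 - 8467)*(-11095 + 19931) - 1*(-21534) = -31339*8836 + 21534 = -276911404 + 21534 = -276889870)
1/L = 1/(-276889870) = -1/276889870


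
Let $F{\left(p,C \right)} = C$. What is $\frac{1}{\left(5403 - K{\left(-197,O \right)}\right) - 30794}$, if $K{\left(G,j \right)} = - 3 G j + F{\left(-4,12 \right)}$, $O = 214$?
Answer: $- \frac{1}{151877} \approx -6.5843 \cdot 10^{-6}$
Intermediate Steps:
$K{\left(G,j \right)} = 12 - 3 G j$ ($K{\left(G,j \right)} = - 3 G j + 12 = 12 - 3 G j$)
$\frac{1}{\left(5403 - K{\left(-197,O \right)}\right) - 30794} = \frac{1}{\left(5403 - \left(12 - \left(-591\right) 214\right)\right) - 30794} = \frac{1}{\left(5403 - \left(12 + 126474\right)\right) - 30794} = \frac{1}{\left(5403 - 126486\right) - 30794} = \frac{1}{-121083 - 30794} = \frac{1}{-151877} = - \frac{1}{151877}$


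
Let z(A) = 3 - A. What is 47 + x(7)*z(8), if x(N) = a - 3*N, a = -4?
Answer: 172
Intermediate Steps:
x(N) = -4 - 3*N
47 + x(7)*z(8) = 47 + (-4 - 3*7)*(3 - 1*8) = 47 + (-4 - 21)*(3 - 8) = 47 - 25*(-5) = 47 + 125 = 172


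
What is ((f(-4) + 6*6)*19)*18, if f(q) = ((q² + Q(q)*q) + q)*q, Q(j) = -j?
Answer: 17784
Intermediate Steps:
f(q) = q² (f(q) = ((q² + (-q)*q) + q)*q = ((q² - q²) + q)*q = (0 + q)*q = q*q = q²)
((f(-4) + 6*6)*19)*18 = (((-4)² + 6*6)*19)*18 = ((16 + 36)*19)*18 = (52*19)*18 = 988*18 = 17784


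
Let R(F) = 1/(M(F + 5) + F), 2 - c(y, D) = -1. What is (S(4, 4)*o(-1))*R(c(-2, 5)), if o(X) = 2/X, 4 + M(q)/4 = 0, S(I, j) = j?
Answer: 8/13 ≈ 0.61539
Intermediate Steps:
c(y, D) = 3 (c(y, D) = 2 - 1*(-1) = 2 + 1 = 3)
M(q) = -16 (M(q) = -16 + 4*0 = -16 + 0 = -16)
R(F) = 1/(-16 + F)
(S(4, 4)*o(-1))*R(c(-2, 5)) = (4*(2/(-1)))/(-16 + 3) = (4*(2*(-1)))/(-13) = (4*(-2))*(-1/13) = -8*(-1/13) = 8/13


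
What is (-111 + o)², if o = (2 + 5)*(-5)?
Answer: 21316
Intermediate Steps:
o = -35 (o = 7*(-5) = -35)
(-111 + o)² = (-111 - 35)² = (-146)² = 21316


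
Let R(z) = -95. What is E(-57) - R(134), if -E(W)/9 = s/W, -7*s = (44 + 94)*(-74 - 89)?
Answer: 80117/133 ≈ 602.38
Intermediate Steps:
s = 22494/7 (s = -(44 + 94)*(-74 - 89)/7 = -138*(-163)/7 = -⅐*(-22494) = 22494/7 ≈ 3213.4)
E(W) = -202446/(7*W)
E(-57) - R(134) = -202446/7/(-57) - 1*(-95) = -202446/7*(-1/57) + 95 = 67482/133 + 95 = 80117/133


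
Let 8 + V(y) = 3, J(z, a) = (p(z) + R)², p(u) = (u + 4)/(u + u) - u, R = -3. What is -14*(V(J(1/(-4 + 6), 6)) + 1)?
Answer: 56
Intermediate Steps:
p(u) = -u + (4 + u)/(2*u) (p(u) = (4 + u)/((2*u)) - u = (4 + u)*(1/(2*u)) - u = (4 + u)/(2*u) - u = -u + (4 + u)/(2*u))
J(z, a) = (-5/2 - z + 2/z)² (J(z, a) = ((½ - z + 2/z) - 3)² = (-5/2 - z + 2/z)²)
V(y) = -5 (V(y) = -8 + 3 = -5)
-14*(V(J(1/(-4 + 6), 6)) + 1) = -14*(-5 + 1) = -14*(-4) = 56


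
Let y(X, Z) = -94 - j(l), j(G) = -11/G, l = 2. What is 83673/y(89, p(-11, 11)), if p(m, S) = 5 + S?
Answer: -55782/59 ≈ -945.46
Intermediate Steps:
y(X, Z) = -177/2 (y(X, Z) = -94 - (-11)/2 = -94 - 1*(-11/2) = -94 + 11/2 = -177/2)
83673/y(89, p(-11, 11)) = 83673/(-177/2) = 83673*(-2/177) = -55782/59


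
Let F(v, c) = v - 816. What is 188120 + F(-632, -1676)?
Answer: 186672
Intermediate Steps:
F(v, c) = -816 + v
188120 + F(-632, -1676) = 188120 + (-816 - 632) = 188120 - 1448 = 186672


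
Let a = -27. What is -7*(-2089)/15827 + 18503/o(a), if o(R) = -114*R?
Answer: 2540275/366282 ≈ 6.9353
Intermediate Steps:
-7*(-2089)/15827 + 18503/o(a) = -7*(-2089)/15827 + 18503/((-114*(-27))) = 14623*(1/15827) + 18503/3078 = 2089/2261 + 18503*(1/3078) = 2089/2261 + 18503/3078 = 2540275/366282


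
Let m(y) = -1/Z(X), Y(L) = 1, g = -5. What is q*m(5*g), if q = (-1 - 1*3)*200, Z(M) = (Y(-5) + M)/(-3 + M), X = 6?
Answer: 2400/7 ≈ 342.86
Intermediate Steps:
Z(M) = (1 + M)/(-3 + M)
q = -800 (q = (-1 - 3)*200 = -4*200 = -800)
m(y) = -3/7 (m(y) = -1/((1 + 6)/(-3 + 6)) = -1/(7/3) = -1/((⅓)*7) = -1/7/3 = -1*3/7 = -3/7)
q*m(5*g) = -800*(-3/7) = 2400/7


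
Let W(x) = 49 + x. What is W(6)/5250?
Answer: 11/1050 ≈ 0.010476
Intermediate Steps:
W(6)/5250 = (49 + 6)/5250 = 55*(1/5250) = 11/1050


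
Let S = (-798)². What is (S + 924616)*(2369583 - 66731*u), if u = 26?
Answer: 990841219340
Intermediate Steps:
S = 636804
(S + 924616)*(2369583 - 66731*u) = (636804 + 924616)*(2369583 - 66731*26) = 1561420*(2369583 - 1735006) = 1561420*634577 = 990841219340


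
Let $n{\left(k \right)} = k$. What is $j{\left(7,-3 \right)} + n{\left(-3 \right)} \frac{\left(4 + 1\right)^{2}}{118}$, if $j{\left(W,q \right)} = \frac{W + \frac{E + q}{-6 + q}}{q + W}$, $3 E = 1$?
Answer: $\frac{7573}{6372} \approx 1.1885$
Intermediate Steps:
$E = \frac{1}{3}$ ($E = \frac{1}{3} \cdot 1 = \frac{1}{3} \approx 0.33333$)
$j{\left(W,q \right)} = \frac{W + \frac{\frac{1}{3} + q}{-6 + q}}{W + q}$ ($j{\left(W,q \right)} = \frac{W + \frac{\frac{1}{3} + q}{-6 + q}}{q + W} = \frac{W + \frac{\frac{1}{3} + q}{-6 + q}}{W + q}$)
$j{\left(7,-3 \right)} + n{\left(-3 \right)} \frac{\left(4 + 1\right)^{2}}{118} = \frac{\frac{1}{3} - 3 - 42 + 7 \left(-3\right)}{\left(-3\right)^{2} - 42 - -18 + 7 \left(-3\right)} - 3 \frac{\left(4 + 1\right)^{2}}{118} = \frac{\frac{1}{3} - 3 - 42 - 21}{9 - 42 + 18 - 21} - 3 \cdot 5^{2} \cdot \frac{1}{118} = \frac{1}{-36} \left(- \frac{197}{3}\right) - 3 \cdot 25 \cdot \frac{1}{118} = \left(- \frac{1}{36}\right) \left(- \frac{197}{3}\right) - \frac{75}{118} = \frac{197}{108} - \frac{75}{118} = \frac{7573}{6372}$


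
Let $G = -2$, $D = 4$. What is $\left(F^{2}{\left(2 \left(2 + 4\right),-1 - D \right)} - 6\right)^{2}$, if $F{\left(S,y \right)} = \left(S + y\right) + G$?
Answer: $361$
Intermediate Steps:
$F{\left(S,y \right)} = -2 + S + y$ ($F{\left(S,y \right)} = \left(S + y\right) - 2 = -2 + S + y$)
$\left(F^{2}{\left(2 \left(2 + 4\right),-1 - D \right)} - 6\right)^{2} = \left(\left(-2 + 2 \left(2 + 4\right) - 5\right)^{2} - 6\right)^{2} = \left(\left(-2 + 2 \cdot 6 - 5\right)^{2} - 6\right)^{2} = \left(\left(-2 + 12 - 5\right)^{2} - 6\right)^{2} = \left(5^{2} - 6\right)^{2} = \left(25 - 6\right)^{2} = 19^{2} = 361$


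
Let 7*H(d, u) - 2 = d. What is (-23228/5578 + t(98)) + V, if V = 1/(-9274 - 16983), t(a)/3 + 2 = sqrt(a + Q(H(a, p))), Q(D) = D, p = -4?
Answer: -744336225/73230773 + 3*sqrt(5502)/7 ≈ 21.625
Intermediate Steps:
H(d, u) = 2/7 + d/7
t(a) = -6 + 3*sqrt(2/7 + 8*a/7) (t(a) = -6 + 3*sqrt(a + (2/7 + a/7)) = -6 + 3*sqrt(2/7 + 8*a/7))
V = -1/26257 (V = 1/(-26257) = -1/26257 ≈ -3.8085e-5)
(-23228/5578 + t(98)) + V = (-23228/5578 + (-6 + 3*sqrt(14 + 56*98)/7)) - 1/26257 = (-23228*1/5578 + (-6 + 3*sqrt(14 + 5488)/7)) - 1/26257 = (-11614/2789 + (-6 + 3*sqrt(5502)/7)) - 1/26257 = (-28348/2789 + 3*sqrt(5502)/7) - 1/26257 = -744336225/73230773 + 3*sqrt(5502)/7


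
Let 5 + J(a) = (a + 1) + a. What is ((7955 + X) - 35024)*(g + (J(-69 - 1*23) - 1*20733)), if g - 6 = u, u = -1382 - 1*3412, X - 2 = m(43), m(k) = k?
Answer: 694760016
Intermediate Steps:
X = 45 (X = 2 + 43 = 45)
u = -4794 (u = -1382 - 3412 = -4794)
J(a) = -4 + 2*a (J(a) = -5 + ((a + 1) + a) = -5 + ((1 + a) + a) = -5 + (1 + 2*a) = -4 + 2*a)
g = -4788 (g = 6 - 4794 = -4788)
((7955 + X) - 35024)*(g + (J(-69 - 1*23) - 1*20733)) = ((7955 + 45) - 35024)*(-4788 + ((-4 + 2*(-69 - 1*23)) - 1*20733)) = (8000 - 35024)*(-4788 + ((-4 + 2*(-69 - 23)) - 20733)) = -27024*(-4788 + ((-4 + 2*(-92)) - 20733)) = -27024*(-4788 + ((-4 - 184) - 20733)) = -27024*(-4788 + (-188 - 20733)) = -27024*(-4788 - 20921) = -27024*(-25709) = 694760016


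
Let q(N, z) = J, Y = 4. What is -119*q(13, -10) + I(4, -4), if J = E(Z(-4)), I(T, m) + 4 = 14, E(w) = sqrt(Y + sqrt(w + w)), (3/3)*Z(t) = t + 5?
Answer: 10 - 119*sqrt(4 + sqrt(2)) ≈ -266.89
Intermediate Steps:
Z(t) = 5 + t (Z(t) = t + 5 = 5 + t)
E(w) = sqrt(4 + sqrt(2)*sqrt(w)) (E(w) = sqrt(4 + sqrt(w + w)) = sqrt(4 + sqrt(2*w)) = sqrt(4 + sqrt(2)*sqrt(w)))
I(T, m) = 10 (I(T, m) = -4 + 14 = 10)
J = sqrt(4 + sqrt(2)) (J = sqrt(4 + sqrt(2)*sqrt(5 - 4)) = sqrt(4 + sqrt(2)*sqrt(1)) = sqrt(4 + sqrt(2)*1) = sqrt(4 + sqrt(2)) ≈ 2.3268)
q(N, z) = sqrt(4 + sqrt(2))
-119*q(13, -10) + I(4, -4) = -119*sqrt(4 + sqrt(2)) + 10 = 10 - 119*sqrt(4 + sqrt(2))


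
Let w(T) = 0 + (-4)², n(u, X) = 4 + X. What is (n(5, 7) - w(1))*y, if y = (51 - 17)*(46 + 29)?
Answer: -12750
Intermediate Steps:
w(T) = 16 (w(T) = 0 + 16 = 16)
y = 2550 (y = 34*75 = 2550)
(n(5, 7) - w(1))*y = ((4 + 7) - 1*16)*2550 = (11 - 16)*2550 = -5*2550 = -12750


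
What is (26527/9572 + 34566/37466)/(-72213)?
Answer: -662363167/12948677386788 ≈ -5.1153e-5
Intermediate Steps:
(26527/9572 + 34566/37466)/(-72213) = (26527*(1/9572) + 34566*(1/37466))*(-1/72213) = (26527/9572 + 17283/18733)*(-1/72213) = (662363167/179312276)*(-1/72213) = -662363167/12948677386788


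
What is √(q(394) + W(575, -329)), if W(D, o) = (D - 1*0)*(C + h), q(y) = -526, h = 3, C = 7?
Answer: 2*√1306 ≈ 72.277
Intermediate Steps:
W(D, o) = 10*D (W(D, o) = (D - 1*0)*(7 + 3) = (D + 0)*10 = D*10 = 10*D)
√(q(394) + W(575, -329)) = √(-526 + 10*575) = √(-526 + 5750) = √5224 = 2*√1306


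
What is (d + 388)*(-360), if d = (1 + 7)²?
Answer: -162720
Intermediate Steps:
d = 64 (d = 8² = 64)
(d + 388)*(-360) = (64 + 388)*(-360) = 452*(-360) = -162720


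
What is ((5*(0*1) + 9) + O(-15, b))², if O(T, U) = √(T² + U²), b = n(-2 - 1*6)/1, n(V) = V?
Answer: 676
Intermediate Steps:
b = -8 (b = (-2 - 1*6)/1 = (-2 - 6)*1 = -8*1 = -8)
((5*(0*1) + 9) + O(-15, b))² = ((5*(0*1) + 9) + √((-15)² + (-8)²))² = ((5*0 + 9) + √(225 + 64))² = ((0 + 9) + √289)² = (9 + 17)² = 26² = 676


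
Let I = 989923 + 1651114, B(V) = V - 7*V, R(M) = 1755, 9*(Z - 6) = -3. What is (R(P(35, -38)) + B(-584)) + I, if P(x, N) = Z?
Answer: 2646296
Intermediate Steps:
Z = 17/3 (Z = 6 + (⅑)*(-3) = 6 - ⅓ = 17/3 ≈ 5.6667)
P(x, N) = 17/3
B(V) = -6*V
I = 2641037
(R(P(35, -38)) + B(-584)) + I = (1755 - 6*(-584)) + 2641037 = (1755 + 3504) + 2641037 = 5259 + 2641037 = 2646296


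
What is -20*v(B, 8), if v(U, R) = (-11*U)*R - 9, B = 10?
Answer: 17780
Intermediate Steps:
v(U, R) = -9 - 11*R*U (v(U, R) = -11*R*U - 9 = -9 - 11*R*U)
-20*v(B, 8) = -20*(-9 - 11*8*10) = -20*(-9 - 880) = -20*(-889) = 17780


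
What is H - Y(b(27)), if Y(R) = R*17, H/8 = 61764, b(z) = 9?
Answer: 493959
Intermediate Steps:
H = 494112 (H = 8*61764 = 494112)
Y(R) = 17*R
H - Y(b(27)) = 494112 - 17*9 = 494112 - 1*153 = 494112 - 153 = 493959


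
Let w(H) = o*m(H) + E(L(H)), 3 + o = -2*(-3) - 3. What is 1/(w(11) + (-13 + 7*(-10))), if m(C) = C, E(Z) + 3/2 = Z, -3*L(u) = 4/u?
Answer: -66/5585 ≈ -0.011817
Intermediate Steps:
L(u) = -4/(3*u)
E(Z) = -3/2 + Z
o = 0 (o = -3 + (-2*(-3) - 3) = -3 + (6 - 3) = -3 + 3 = 0)
w(H) = -3/2 - 4/(3*H) (w(H) = 0*H + (-3/2 - 4/(3*H)) = 0 + (-3/2 - 4/(3*H)) = -3/2 - 4/(3*H))
1/(w(11) + (-13 + 7*(-10))) = 1/((⅙)*(-8 - 9*11)/11 + (-13 + 7*(-10))) = 1/((⅙)*(1/11)*(-8 - 99) + (-13 - 70)) = 1/((⅙)*(1/11)*(-107) - 83) = 1/(-107/66 - 83) = 1/(-5585/66) = -66/5585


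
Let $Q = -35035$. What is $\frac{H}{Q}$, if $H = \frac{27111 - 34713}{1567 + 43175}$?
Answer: $\frac{181}{37322285} \approx 4.8497 \cdot 10^{-6}$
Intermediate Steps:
$H = - \frac{1267}{7457}$ ($H = - \frac{7602}{44742} = \left(-7602\right) \frac{1}{44742} = - \frac{1267}{7457} \approx -0.16991$)
$\frac{H}{Q} = - \frac{1267}{7457 \left(-35035\right)} = \left(- \frac{1267}{7457}\right) \left(- \frac{1}{35035}\right) = \frac{181}{37322285}$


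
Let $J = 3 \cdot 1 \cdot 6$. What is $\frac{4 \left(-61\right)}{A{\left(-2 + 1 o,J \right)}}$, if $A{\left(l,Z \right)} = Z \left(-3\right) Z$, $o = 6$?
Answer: $\frac{61}{243} \approx 0.25103$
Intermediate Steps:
$J = 18$ ($J = 3 \cdot 6 = 18$)
$A{\left(l,Z \right)} = - 3 Z^{2}$ ($A{\left(l,Z \right)} = - 3 Z Z = - 3 Z^{2}$)
$\frac{4 \left(-61\right)}{A{\left(-2 + 1 o,J \right)}} = \frac{4 \left(-61\right)}{\left(-3\right) 18^{2}} = - \frac{244}{\left(-3\right) 324} = - \frac{244}{-972} = \left(-244\right) \left(- \frac{1}{972}\right) = \frac{61}{243}$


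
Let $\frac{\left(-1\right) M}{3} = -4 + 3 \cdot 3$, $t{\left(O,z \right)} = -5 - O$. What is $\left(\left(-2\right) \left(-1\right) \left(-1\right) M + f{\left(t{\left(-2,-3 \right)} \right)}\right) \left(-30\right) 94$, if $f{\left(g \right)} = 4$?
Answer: $-95880$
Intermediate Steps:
$M = -15$ ($M = - 3 \left(-4 + 3 \cdot 3\right) = - 3 \left(-4 + 9\right) = \left(-3\right) 5 = -15$)
$\left(\left(-2\right) \left(-1\right) \left(-1\right) M + f{\left(t{\left(-2,-3 \right)} \right)}\right) \left(-30\right) 94 = \left(\left(-2\right) \left(-1\right) \left(-1\right) \left(-15\right) + 4\right) \left(-30\right) 94 = \left(2 \left(-1\right) \left(-15\right) + 4\right) \left(-30\right) 94 = \left(\left(-2\right) \left(-15\right) + 4\right) \left(-30\right) 94 = \left(30 + 4\right) \left(-30\right) 94 = 34 \left(-30\right) 94 = \left(-1020\right) 94 = -95880$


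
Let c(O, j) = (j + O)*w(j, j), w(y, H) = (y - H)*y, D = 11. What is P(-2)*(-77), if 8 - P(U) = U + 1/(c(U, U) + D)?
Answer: -763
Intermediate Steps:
w(y, H) = y*(y - H)
c(O, j) = 0 (c(O, j) = (j + O)*(j*(j - j)) = (O + j)*(j*0) = (O + j)*0 = 0)
P(U) = 87/11 - U (P(U) = 8 - (U + 1/(0 + 11)) = 8 - (U + 1/11) = 8 - (1/11 + U) = 8 + (-1/11 - U) = 87/11 - U)
P(-2)*(-77) = (87/11 - 1*(-2))*(-77) = (87/11 + 2)*(-77) = (109/11)*(-77) = -763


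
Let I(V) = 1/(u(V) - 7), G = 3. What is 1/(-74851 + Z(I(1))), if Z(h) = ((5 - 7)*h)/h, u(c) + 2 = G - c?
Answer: -1/74853 ≈ -1.3360e-5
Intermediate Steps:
u(c) = 1 - c (u(c) = -2 + (3 - c) = 1 - c)
I(V) = 1/(-6 - V) (I(V) = 1/((1 - V) - 7) = 1/(-6 - V))
Z(h) = -2 (Z(h) = (-2*h)/h = -2)
1/(-74851 + Z(I(1))) = 1/(-74851 - 2) = 1/(-74853) = -1/74853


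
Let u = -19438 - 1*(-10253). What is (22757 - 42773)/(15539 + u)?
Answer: -1112/353 ≈ -3.1501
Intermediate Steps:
u = -9185 (u = -19438 + 10253 = -9185)
(22757 - 42773)/(15539 + u) = (22757 - 42773)/(15539 - 9185) = -20016/6354 = -20016*1/6354 = -1112/353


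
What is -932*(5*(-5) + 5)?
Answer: 18640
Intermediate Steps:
-932*(5*(-5) + 5) = -932*(-25 + 5) = -932*(-20) = 18640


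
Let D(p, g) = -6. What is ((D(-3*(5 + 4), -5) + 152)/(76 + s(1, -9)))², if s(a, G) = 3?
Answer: 21316/6241 ≈ 3.4155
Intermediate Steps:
((D(-3*(5 + 4), -5) + 152)/(76 + s(1, -9)))² = ((-6 + 152)/(76 + 3))² = (146/79)² = 21316/6241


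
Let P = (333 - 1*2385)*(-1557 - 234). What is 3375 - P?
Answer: -3671757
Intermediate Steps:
P = 3675132 (P = (333 - 2385)*(-1791) = -2052*(-1791) = 3675132)
3375 - P = 3375 - 1*3675132 = 3375 - 3675132 = -3671757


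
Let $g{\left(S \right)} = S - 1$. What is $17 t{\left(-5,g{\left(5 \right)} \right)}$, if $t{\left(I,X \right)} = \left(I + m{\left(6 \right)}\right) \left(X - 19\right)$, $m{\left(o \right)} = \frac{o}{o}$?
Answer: $1020$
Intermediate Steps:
$g{\left(S \right)} = -1 + S$
$m{\left(o \right)} = 1$
$t{\left(I,X \right)} = \left(1 + I\right) \left(-19 + X\right)$ ($t{\left(I,X \right)} = \left(I + 1\right) \left(X - 19\right) = \left(1 + I\right) \left(-19 + X\right)$)
$17 t{\left(-5,g{\left(5 \right)} \right)} = 17 \left(-19 + \left(-1 + 5\right) - -95 - 5 \left(-1 + 5\right)\right) = 17 \left(-19 + 4 + 95 - 20\right) = 17 \cdot 60 = 1020$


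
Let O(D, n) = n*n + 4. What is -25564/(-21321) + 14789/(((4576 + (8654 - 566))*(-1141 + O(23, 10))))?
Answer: 335405652083/279999482328 ≈ 1.1979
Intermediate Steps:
O(D, n) = 4 + n² (O(D, n) = n² + 4 = 4 + n²)
-25564/(-21321) + 14789/(((4576 + (8654 - 566))*(-1141 + O(23, 10)))) = -25564/(-21321) + 14789/(((4576 + (8654 - 566))*(-1141 + (4 + 10²)))) = -25564*(-1/21321) + 14789/(((4576 + 8088)*(-1141 + (4 + 100)))) = 25564/21321 + 14789/((12664*(-1141 + 104))) = 25564/21321 + 14789/((12664*(-1037))) = 25564/21321 + 14789/(-13132568) = 25564/21321 + 14789*(-1/13132568) = 25564/21321 - 14789/13132568 = 335405652083/279999482328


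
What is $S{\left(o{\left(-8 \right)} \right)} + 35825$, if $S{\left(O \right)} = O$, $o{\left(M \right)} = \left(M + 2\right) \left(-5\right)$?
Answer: $35855$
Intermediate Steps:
$o{\left(M \right)} = -10 - 5 M$ ($o{\left(M \right)} = \left(2 + M\right) \left(-5\right) = -10 - 5 M$)
$S{\left(o{\left(-8 \right)} \right)} + 35825 = \left(-10 - -40\right) + 35825 = \left(-10 + 40\right) + 35825 = 30 + 35825 = 35855$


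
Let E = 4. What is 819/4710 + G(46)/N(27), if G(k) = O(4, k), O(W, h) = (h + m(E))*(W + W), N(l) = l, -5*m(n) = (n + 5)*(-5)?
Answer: 698171/42390 ≈ 16.470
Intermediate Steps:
m(n) = 5 + n (m(n) = -(n + 5)*(-5)/5 = -(5 + n)*(-5)/5 = -(-25 - 5*n)/5 = 5 + n)
O(W, h) = 2*W*(9 + h) (O(W, h) = (h + (5 + 4))*(W + W) = (h + 9)*(2*W) = (9 + h)*(2*W) = 2*W*(9 + h))
G(k) = 72 + 8*k (G(k) = 2*4*(9 + k) = 72 + 8*k)
819/4710 + G(46)/N(27) = 819/4710 + (72 + 8*46)/27 = 819*(1/4710) + (72 + 368)*(1/27) = 273/1570 + 440*(1/27) = 273/1570 + 440/27 = 698171/42390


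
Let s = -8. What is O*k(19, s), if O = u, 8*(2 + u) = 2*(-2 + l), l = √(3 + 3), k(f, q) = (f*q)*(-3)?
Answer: -1140 + 114*√6 ≈ -860.76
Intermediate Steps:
k(f, q) = -3*f*q
l = √6 ≈ 2.4495
u = -5/2 + √6/4 (u = -2 + (2*(-2 + √6))/8 = -2 + (-4 + 2*√6)/8 = -2 + (-½ + √6/4) = -5/2 + √6/4 ≈ -1.8876)
O = -5/2 + √6/4 ≈ -1.8876
O*k(19, s) = (-5/2 + √6/4)*(-3*19*(-8)) = (-5/2 + √6/4)*456 = -1140 + 114*√6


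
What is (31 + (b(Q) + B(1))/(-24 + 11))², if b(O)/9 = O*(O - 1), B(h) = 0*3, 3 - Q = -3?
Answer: 17689/169 ≈ 104.67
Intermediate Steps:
Q = 6 (Q = 3 - 1*(-3) = 3 + 3 = 6)
B(h) = 0
b(O) = 9*O*(-1 + O) (b(O) = 9*(O*(O - 1)) = 9*(O*(-1 + O)) = 9*O*(-1 + O))
(31 + (b(Q) + B(1))/(-24 + 11))² = (31 + (9*6*(-1 + 6) + 0)/(-24 + 11))² = (31 + (9*6*5 + 0)/(-13))² = (31 + (270 + 0)*(-1/13))² = (31 + 270*(-1/13))² = (31 - 270/13)² = (133/13)² = 17689/169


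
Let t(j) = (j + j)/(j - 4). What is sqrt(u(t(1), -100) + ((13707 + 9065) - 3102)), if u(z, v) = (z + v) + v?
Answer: 14*sqrt(894)/3 ≈ 139.53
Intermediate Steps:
t(j) = 2*j/(-4 + j) (t(j) = (2*j)/(-4 + j) = 2*j/(-4 + j))
u(z, v) = z + 2*v (u(z, v) = (v + z) + v = z + 2*v)
sqrt(u(t(1), -100) + ((13707 + 9065) - 3102)) = sqrt((2*1/(-4 + 1) + 2*(-100)) + ((13707 + 9065) - 3102)) = sqrt((2*1/(-3) - 200) + (22772 - 3102)) = sqrt((2*1*(-1/3) - 200) + 19670) = sqrt((-2/3 - 200) + 19670) = sqrt(-602/3 + 19670) = sqrt(58408/3) = 14*sqrt(894)/3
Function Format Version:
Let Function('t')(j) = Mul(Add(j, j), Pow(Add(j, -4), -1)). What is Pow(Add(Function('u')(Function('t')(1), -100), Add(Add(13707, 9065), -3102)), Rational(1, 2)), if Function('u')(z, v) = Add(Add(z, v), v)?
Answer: Mul(Rational(14, 3), Pow(894, Rational(1, 2))) ≈ 139.53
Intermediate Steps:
Function('t')(j) = Mul(2, j, Pow(Add(-4, j), -1)) (Function('t')(j) = Mul(Mul(2, j), Pow(Add(-4, j), -1)) = Mul(2, j, Pow(Add(-4, j), -1)))
Function('u')(z, v) = Add(z, Mul(2, v)) (Function('u')(z, v) = Add(Add(v, z), v) = Add(z, Mul(2, v)))
Pow(Add(Function('u')(Function('t')(1), -100), Add(Add(13707, 9065), -3102)), Rational(1, 2)) = Pow(Add(Add(Mul(2, 1, Pow(Add(-4, 1), -1)), Mul(2, -100)), Add(Add(13707, 9065), -3102)), Rational(1, 2)) = Pow(Add(Add(Mul(2, 1, Pow(-3, -1)), -200), Add(22772, -3102)), Rational(1, 2)) = Pow(Add(Add(Mul(2, 1, Rational(-1, 3)), -200), 19670), Rational(1, 2)) = Pow(Add(Add(Rational(-2, 3), -200), 19670), Rational(1, 2)) = Pow(Add(Rational(-602, 3), 19670), Rational(1, 2)) = Pow(Rational(58408, 3), Rational(1, 2)) = Mul(Rational(14, 3), Pow(894, Rational(1, 2)))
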